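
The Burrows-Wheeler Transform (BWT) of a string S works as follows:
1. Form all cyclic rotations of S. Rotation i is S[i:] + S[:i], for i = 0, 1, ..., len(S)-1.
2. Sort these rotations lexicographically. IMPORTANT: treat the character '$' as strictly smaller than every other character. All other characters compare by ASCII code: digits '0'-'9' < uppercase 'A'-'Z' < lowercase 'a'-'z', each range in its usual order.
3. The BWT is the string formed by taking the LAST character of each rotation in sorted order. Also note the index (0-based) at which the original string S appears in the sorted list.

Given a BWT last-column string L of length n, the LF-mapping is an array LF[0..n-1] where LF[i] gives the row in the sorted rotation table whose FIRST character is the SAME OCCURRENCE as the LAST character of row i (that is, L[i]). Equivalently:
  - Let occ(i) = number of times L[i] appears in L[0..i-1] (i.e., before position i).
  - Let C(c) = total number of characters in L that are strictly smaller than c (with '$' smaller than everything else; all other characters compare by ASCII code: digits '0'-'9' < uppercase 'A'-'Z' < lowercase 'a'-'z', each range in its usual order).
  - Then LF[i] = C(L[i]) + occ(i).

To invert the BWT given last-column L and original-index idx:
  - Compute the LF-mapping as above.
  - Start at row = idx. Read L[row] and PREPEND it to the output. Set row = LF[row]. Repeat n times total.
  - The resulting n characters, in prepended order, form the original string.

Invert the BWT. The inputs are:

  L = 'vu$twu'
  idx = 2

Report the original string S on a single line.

LF mapping: 4 2 0 1 5 3
Walk LF starting at row 2, prepending L[row]:
  step 1: row=2, L[2]='$', prepend. Next row=LF[2]=0
  step 2: row=0, L[0]='v', prepend. Next row=LF[0]=4
  step 3: row=4, L[4]='w', prepend. Next row=LF[4]=5
  step 4: row=5, L[5]='u', prepend. Next row=LF[5]=3
  step 5: row=3, L[3]='t', prepend. Next row=LF[3]=1
  step 6: row=1, L[1]='u', prepend. Next row=LF[1]=2
Reversed output: utuwv$

Answer: utuwv$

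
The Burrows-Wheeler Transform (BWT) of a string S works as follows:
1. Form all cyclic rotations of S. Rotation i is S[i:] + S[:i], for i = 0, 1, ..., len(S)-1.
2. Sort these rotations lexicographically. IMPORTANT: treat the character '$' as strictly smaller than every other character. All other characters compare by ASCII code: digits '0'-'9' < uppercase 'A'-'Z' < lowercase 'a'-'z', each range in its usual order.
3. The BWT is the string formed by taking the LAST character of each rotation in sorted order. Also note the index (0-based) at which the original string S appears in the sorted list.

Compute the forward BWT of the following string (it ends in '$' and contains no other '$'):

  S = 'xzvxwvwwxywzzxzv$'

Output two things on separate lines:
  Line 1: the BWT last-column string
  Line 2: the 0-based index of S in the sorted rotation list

Answer: vzwzxvwyvwz$xxxzw
11

Derivation:
All 17 rotations (rotation i = S[i:]+S[:i]):
  rot[0] = xzvxwvwwxywzzxzv$
  rot[1] = zvxwvwwxywzzxzv$x
  rot[2] = vxwvwwxywzzxzv$xz
  rot[3] = xwvwwxywzzxzv$xzv
  rot[4] = wvwwxywzzxzv$xzvx
  rot[5] = vwwxywzzxzv$xzvxw
  rot[6] = wwxywzzxzv$xzvxwv
  rot[7] = wxywzzxzv$xzvxwvw
  rot[8] = xywzzxzv$xzvxwvww
  rot[9] = ywzzxzv$xzvxwvwwx
  rot[10] = wzzxzv$xzvxwvwwxy
  rot[11] = zzxzv$xzvxwvwwxyw
  rot[12] = zxzv$xzvxwvwwxywz
  rot[13] = xzv$xzvxwvwwxywzz
  rot[14] = zv$xzvxwvwwxywzzx
  rot[15] = v$xzvxwvwwxywzzxz
  rot[16] = $xzvxwvwwxywzzxzv
Sorted (with $ < everything):
  sorted[0] = $xzvxwvwwxywzzxzv  (last char: 'v')
  sorted[1] = v$xzvxwvwwxywzzxz  (last char: 'z')
  sorted[2] = vwwxywzzxzv$xzvxw  (last char: 'w')
  sorted[3] = vxwvwwxywzzxzv$xz  (last char: 'z')
  sorted[4] = wvwwxywzzxzv$xzvx  (last char: 'x')
  sorted[5] = wwxywzzxzv$xzvxwv  (last char: 'v')
  sorted[6] = wxywzzxzv$xzvxwvw  (last char: 'w')
  sorted[7] = wzzxzv$xzvxwvwwxy  (last char: 'y')
  sorted[8] = xwvwwxywzzxzv$xzv  (last char: 'v')
  sorted[9] = xywzzxzv$xzvxwvww  (last char: 'w')
  sorted[10] = xzv$xzvxwvwwxywzz  (last char: 'z')
  sorted[11] = xzvxwvwwxywzzxzv$  (last char: '$')
  sorted[12] = ywzzxzv$xzvxwvwwx  (last char: 'x')
  sorted[13] = zv$xzvxwvwwxywzzx  (last char: 'x')
  sorted[14] = zvxwvwwxywzzxzv$x  (last char: 'x')
  sorted[15] = zxzv$xzvxwvwwxywz  (last char: 'z')
  sorted[16] = zzxzv$xzvxwvwwxyw  (last char: 'w')
Last column: vzwzxvwyvwz$xxxzw
Original string S is at sorted index 11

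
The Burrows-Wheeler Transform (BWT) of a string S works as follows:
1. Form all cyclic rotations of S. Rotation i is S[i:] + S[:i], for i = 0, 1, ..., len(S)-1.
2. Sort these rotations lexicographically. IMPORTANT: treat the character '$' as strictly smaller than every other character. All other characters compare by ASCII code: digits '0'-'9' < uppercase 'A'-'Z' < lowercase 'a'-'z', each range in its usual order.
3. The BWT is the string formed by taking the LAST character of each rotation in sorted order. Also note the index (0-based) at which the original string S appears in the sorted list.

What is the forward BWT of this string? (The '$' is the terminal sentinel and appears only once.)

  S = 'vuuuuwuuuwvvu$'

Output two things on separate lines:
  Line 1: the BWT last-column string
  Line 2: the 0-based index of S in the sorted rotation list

Answer: uvvuwuuuuv$wuu
10

Derivation:
All 14 rotations (rotation i = S[i:]+S[:i]):
  rot[0] = vuuuuwuuuwvvu$
  rot[1] = uuuuwuuuwvvu$v
  rot[2] = uuuwuuuwvvu$vu
  rot[3] = uuwuuuwvvu$vuu
  rot[4] = uwuuuwvvu$vuuu
  rot[5] = wuuuwvvu$vuuuu
  rot[6] = uuuwvvu$vuuuuw
  rot[7] = uuwvvu$vuuuuwu
  rot[8] = uwvvu$vuuuuwuu
  rot[9] = wvvu$vuuuuwuuu
  rot[10] = vvu$vuuuuwuuuw
  rot[11] = vu$vuuuuwuuuwv
  rot[12] = u$vuuuuwuuuwvv
  rot[13] = $vuuuuwuuuwvvu
Sorted (with $ < everything):
  sorted[0] = $vuuuuwuuuwvvu  (last char: 'u')
  sorted[1] = u$vuuuuwuuuwvv  (last char: 'v')
  sorted[2] = uuuuwuuuwvvu$v  (last char: 'v')
  sorted[3] = uuuwuuuwvvu$vu  (last char: 'u')
  sorted[4] = uuuwvvu$vuuuuw  (last char: 'w')
  sorted[5] = uuwuuuwvvu$vuu  (last char: 'u')
  sorted[6] = uuwvvu$vuuuuwu  (last char: 'u')
  sorted[7] = uwuuuwvvu$vuuu  (last char: 'u')
  sorted[8] = uwvvu$vuuuuwuu  (last char: 'u')
  sorted[9] = vu$vuuuuwuuuwv  (last char: 'v')
  sorted[10] = vuuuuwuuuwvvu$  (last char: '$')
  sorted[11] = vvu$vuuuuwuuuw  (last char: 'w')
  sorted[12] = wuuuwvvu$vuuuu  (last char: 'u')
  sorted[13] = wvvu$vuuuuwuuu  (last char: 'u')
Last column: uvvuwuuuuv$wuu
Original string S is at sorted index 10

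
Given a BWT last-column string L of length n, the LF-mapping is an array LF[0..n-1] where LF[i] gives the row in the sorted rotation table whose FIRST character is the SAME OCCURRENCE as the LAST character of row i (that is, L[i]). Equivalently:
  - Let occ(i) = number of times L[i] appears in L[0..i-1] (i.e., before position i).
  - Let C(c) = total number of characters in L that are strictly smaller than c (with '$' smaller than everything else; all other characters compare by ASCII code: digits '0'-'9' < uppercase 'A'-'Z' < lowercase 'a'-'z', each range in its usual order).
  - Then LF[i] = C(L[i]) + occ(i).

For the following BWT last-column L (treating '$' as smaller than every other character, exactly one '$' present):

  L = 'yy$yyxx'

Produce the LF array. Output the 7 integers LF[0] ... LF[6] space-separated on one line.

Answer: 3 4 0 5 6 1 2

Derivation:
Char counts: '$':1, 'x':2, 'y':4
C (first-col start): C('$')=0, C('x')=1, C('y')=3
L[0]='y': occ=0, LF[0]=C('y')+0=3+0=3
L[1]='y': occ=1, LF[1]=C('y')+1=3+1=4
L[2]='$': occ=0, LF[2]=C('$')+0=0+0=0
L[3]='y': occ=2, LF[3]=C('y')+2=3+2=5
L[4]='y': occ=3, LF[4]=C('y')+3=3+3=6
L[5]='x': occ=0, LF[5]=C('x')+0=1+0=1
L[6]='x': occ=1, LF[6]=C('x')+1=1+1=2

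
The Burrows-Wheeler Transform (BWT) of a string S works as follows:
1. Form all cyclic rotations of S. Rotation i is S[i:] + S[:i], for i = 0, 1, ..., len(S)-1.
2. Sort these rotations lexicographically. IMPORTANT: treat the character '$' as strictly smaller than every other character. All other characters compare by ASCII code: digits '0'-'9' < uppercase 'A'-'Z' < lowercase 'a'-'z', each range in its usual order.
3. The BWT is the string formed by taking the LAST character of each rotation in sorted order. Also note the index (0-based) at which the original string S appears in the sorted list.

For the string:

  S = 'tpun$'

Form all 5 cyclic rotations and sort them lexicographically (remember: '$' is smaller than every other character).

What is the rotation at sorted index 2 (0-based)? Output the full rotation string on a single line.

All 5 rotations (rotation i = S[i:]+S[:i]):
  rot[0] = tpun$
  rot[1] = pun$t
  rot[2] = un$tp
  rot[3] = n$tpu
  rot[4] = $tpun
Sorted (with $ < everything):
  sorted[0] = $tpun
  sorted[1] = n$tpu
  sorted[2] = pun$t
  sorted[3] = tpun$
  sorted[4] = un$tp
sorted[2] = pun$t

Answer: pun$t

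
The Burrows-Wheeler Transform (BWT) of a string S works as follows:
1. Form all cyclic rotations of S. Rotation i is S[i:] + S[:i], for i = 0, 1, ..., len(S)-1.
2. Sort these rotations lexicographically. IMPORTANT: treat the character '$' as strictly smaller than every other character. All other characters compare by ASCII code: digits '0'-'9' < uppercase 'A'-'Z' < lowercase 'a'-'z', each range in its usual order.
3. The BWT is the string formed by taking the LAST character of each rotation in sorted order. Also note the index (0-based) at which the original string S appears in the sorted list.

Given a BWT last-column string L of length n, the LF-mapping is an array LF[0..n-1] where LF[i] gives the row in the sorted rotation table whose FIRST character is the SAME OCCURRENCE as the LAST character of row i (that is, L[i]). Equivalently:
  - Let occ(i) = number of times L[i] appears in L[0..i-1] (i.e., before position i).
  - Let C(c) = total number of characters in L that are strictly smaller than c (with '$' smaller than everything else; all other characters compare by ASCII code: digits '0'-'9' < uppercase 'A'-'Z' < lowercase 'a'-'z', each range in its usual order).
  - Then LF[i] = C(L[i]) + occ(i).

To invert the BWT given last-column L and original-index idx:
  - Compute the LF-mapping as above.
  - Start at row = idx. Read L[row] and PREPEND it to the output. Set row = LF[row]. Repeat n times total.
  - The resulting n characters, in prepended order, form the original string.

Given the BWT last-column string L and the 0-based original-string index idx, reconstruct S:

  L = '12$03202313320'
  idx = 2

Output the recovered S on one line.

Answer: 0200332212331$

Derivation:
LF mapping: 4 6 0 1 10 7 2 8 11 5 12 13 9 3
Walk LF starting at row 2, prepending L[row]:
  step 1: row=2, L[2]='$', prepend. Next row=LF[2]=0
  step 2: row=0, L[0]='1', prepend. Next row=LF[0]=4
  step 3: row=4, L[4]='3', prepend. Next row=LF[4]=10
  step 4: row=10, L[10]='3', prepend. Next row=LF[10]=12
  step 5: row=12, L[12]='2', prepend. Next row=LF[12]=9
  step 6: row=9, L[9]='1', prepend. Next row=LF[9]=5
  step 7: row=5, L[5]='2', prepend. Next row=LF[5]=7
  step 8: row=7, L[7]='2', prepend. Next row=LF[7]=8
  step 9: row=8, L[8]='3', prepend. Next row=LF[8]=11
  step 10: row=11, L[11]='3', prepend. Next row=LF[11]=13
  step 11: row=13, L[13]='0', prepend. Next row=LF[13]=3
  step 12: row=3, L[3]='0', prepend. Next row=LF[3]=1
  step 13: row=1, L[1]='2', prepend. Next row=LF[1]=6
  step 14: row=6, L[6]='0', prepend. Next row=LF[6]=2
Reversed output: 0200332212331$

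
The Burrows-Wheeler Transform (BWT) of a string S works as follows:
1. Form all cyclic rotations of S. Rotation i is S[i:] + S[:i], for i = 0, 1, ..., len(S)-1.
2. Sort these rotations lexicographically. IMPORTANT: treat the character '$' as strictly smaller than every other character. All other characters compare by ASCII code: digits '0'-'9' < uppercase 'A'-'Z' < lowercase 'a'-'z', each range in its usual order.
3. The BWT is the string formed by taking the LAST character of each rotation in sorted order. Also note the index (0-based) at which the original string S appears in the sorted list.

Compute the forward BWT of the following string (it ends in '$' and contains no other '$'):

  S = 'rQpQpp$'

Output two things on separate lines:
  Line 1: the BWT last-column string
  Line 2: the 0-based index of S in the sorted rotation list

All 7 rotations (rotation i = S[i:]+S[:i]):
  rot[0] = rQpQpp$
  rot[1] = QpQpp$r
  rot[2] = pQpp$rQ
  rot[3] = Qpp$rQp
  rot[4] = pp$rQpQ
  rot[5] = p$rQpQp
  rot[6] = $rQpQpp
Sorted (with $ < everything):
  sorted[0] = $rQpQpp  (last char: 'p')
  sorted[1] = QpQpp$r  (last char: 'r')
  sorted[2] = Qpp$rQp  (last char: 'p')
  sorted[3] = p$rQpQp  (last char: 'p')
  sorted[4] = pQpp$rQ  (last char: 'Q')
  sorted[5] = pp$rQpQ  (last char: 'Q')
  sorted[6] = rQpQpp$  (last char: '$')
Last column: prppQQ$
Original string S is at sorted index 6

Answer: prppQQ$
6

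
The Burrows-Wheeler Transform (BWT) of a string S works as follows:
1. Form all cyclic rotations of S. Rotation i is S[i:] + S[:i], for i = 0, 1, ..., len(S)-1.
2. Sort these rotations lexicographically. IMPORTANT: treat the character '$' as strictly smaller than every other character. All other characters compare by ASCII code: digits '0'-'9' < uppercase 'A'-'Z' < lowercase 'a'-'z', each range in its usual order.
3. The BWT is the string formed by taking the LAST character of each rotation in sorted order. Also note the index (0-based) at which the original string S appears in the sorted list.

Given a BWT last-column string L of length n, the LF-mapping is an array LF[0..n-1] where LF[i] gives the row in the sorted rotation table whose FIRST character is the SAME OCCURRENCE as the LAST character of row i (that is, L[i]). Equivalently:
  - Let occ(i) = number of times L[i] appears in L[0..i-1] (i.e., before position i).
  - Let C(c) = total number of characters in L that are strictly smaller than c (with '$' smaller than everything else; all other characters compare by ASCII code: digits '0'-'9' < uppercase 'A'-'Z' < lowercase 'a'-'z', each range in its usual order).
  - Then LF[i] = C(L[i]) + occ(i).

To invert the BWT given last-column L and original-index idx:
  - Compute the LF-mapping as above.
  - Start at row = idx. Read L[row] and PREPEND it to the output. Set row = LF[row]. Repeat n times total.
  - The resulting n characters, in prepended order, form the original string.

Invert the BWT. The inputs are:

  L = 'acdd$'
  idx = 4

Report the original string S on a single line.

LF mapping: 1 2 3 4 0
Walk LF starting at row 4, prepending L[row]:
  step 1: row=4, L[4]='$', prepend. Next row=LF[4]=0
  step 2: row=0, L[0]='a', prepend. Next row=LF[0]=1
  step 3: row=1, L[1]='c', prepend. Next row=LF[1]=2
  step 4: row=2, L[2]='d', prepend. Next row=LF[2]=3
  step 5: row=3, L[3]='d', prepend. Next row=LF[3]=4
Reversed output: ddca$

Answer: ddca$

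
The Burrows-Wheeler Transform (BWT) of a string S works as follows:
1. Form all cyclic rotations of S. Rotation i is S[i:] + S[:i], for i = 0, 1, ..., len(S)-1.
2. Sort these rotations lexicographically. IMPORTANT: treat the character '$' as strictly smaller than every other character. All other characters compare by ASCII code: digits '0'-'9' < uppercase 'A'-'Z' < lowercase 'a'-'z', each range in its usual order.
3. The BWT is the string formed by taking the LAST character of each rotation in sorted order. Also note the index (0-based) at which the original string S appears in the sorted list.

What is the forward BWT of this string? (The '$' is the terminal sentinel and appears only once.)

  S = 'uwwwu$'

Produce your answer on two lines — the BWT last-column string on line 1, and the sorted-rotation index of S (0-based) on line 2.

All 6 rotations (rotation i = S[i:]+S[:i]):
  rot[0] = uwwwu$
  rot[1] = wwwu$u
  rot[2] = wwu$uw
  rot[3] = wu$uww
  rot[4] = u$uwww
  rot[5] = $uwwwu
Sorted (with $ < everything):
  sorted[0] = $uwwwu  (last char: 'u')
  sorted[1] = u$uwww  (last char: 'w')
  sorted[2] = uwwwu$  (last char: '$')
  sorted[3] = wu$uww  (last char: 'w')
  sorted[4] = wwu$uw  (last char: 'w')
  sorted[5] = wwwu$u  (last char: 'u')
Last column: uw$wwu
Original string S is at sorted index 2

Answer: uw$wwu
2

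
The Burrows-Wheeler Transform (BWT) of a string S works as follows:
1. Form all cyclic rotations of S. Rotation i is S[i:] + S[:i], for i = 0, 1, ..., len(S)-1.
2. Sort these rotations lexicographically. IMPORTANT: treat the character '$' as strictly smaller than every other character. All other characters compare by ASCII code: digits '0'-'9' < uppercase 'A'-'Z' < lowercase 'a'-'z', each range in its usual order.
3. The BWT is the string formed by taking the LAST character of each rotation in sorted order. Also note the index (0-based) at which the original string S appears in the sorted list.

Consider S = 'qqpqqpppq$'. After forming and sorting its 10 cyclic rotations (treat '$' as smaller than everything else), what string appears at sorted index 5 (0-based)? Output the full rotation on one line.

Answer: q$qqpqqppp

Derivation:
All 10 rotations (rotation i = S[i:]+S[:i]):
  rot[0] = qqpqqpppq$
  rot[1] = qpqqpppq$q
  rot[2] = pqqpppq$qq
  rot[3] = qqpppq$qqp
  rot[4] = qpppq$qqpq
  rot[5] = pppq$qqpqq
  rot[6] = ppq$qqpqqp
  rot[7] = pq$qqpqqpp
  rot[8] = q$qqpqqppp
  rot[9] = $qqpqqpppq
Sorted (with $ < everything):
  sorted[0] = $qqpqqpppq
  sorted[1] = pppq$qqpqq
  sorted[2] = ppq$qqpqqp
  sorted[3] = pq$qqpqqpp
  sorted[4] = pqqpppq$qq
  sorted[5] = q$qqpqqppp
  sorted[6] = qpppq$qqpq
  sorted[7] = qpqqpppq$q
  sorted[8] = qqpppq$qqp
  sorted[9] = qqpqqpppq$
sorted[5] = q$qqpqqppp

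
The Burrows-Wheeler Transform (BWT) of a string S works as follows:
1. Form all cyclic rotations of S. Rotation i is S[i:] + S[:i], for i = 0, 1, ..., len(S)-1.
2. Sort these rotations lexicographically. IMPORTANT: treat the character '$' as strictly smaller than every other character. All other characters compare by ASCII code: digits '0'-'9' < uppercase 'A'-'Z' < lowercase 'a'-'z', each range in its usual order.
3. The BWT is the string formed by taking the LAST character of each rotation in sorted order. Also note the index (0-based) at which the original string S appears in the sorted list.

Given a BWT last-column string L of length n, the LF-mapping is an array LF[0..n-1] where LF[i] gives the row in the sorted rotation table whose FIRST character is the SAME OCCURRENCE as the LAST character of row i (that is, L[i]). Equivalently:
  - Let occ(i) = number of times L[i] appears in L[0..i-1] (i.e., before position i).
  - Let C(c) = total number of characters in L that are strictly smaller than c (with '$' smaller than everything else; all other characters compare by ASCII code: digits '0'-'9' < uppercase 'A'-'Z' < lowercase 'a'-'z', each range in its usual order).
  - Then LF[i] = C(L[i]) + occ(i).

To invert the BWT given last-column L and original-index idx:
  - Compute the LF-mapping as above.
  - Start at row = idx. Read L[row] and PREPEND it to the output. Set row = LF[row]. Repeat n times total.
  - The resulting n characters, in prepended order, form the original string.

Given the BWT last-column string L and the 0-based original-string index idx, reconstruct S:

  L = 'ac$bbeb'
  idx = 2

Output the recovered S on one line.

Answer: bbbeca$

Derivation:
LF mapping: 1 5 0 2 3 6 4
Walk LF starting at row 2, prepending L[row]:
  step 1: row=2, L[2]='$', prepend. Next row=LF[2]=0
  step 2: row=0, L[0]='a', prepend. Next row=LF[0]=1
  step 3: row=1, L[1]='c', prepend. Next row=LF[1]=5
  step 4: row=5, L[5]='e', prepend. Next row=LF[5]=6
  step 5: row=6, L[6]='b', prepend. Next row=LF[6]=4
  step 6: row=4, L[4]='b', prepend. Next row=LF[4]=3
  step 7: row=3, L[3]='b', prepend. Next row=LF[3]=2
Reversed output: bbbeca$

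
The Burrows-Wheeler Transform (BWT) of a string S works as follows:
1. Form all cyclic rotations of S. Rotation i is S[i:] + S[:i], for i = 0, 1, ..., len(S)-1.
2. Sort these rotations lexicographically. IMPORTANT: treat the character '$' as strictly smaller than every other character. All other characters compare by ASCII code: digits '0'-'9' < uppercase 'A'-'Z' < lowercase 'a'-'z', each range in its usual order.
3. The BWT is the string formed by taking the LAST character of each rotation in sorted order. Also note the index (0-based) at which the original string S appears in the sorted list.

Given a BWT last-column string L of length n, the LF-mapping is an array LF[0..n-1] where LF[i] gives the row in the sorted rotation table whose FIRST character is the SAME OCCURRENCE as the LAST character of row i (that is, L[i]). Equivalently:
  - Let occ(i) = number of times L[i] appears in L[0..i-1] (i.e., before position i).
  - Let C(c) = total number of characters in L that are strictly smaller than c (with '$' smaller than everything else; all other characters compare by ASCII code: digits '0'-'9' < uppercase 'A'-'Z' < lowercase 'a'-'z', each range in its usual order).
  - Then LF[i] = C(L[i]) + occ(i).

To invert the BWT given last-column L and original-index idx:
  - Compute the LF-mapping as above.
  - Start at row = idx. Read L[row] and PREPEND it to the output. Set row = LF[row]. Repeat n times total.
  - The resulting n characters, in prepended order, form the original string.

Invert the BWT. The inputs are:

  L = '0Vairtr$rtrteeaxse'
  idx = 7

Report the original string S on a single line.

Answer: extraterrestriaV0$

Derivation:
LF mapping: 1 2 3 8 9 14 10 0 11 15 12 16 5 6 4 17 13 7
Walk LF starting at row 7, prepending L[row]:
  step 1: row=7, L[7]='$', prepend. Next row=LF[7]=0
  step 2: row=0, L[0]='0', prepend. Next row=LF[0]=1
  step 3: row=1, L[1]='V', prepend. Next row=LF[1]=2
  step 4: row=2, L[2]='a', prepend. Next row=LF[2]=3
  step 5: row=3, L[3]='i', prepend. Next row=LF[3]=8
  step 6: row=8, L[8]='r', prepend. Next row=LF[8]=11
  step 7: row=11, L[11]='t', prepend. Next row=LF[11]=16
  step 8: row=16, L[16]='s', prepend. Next row=LF[16]=13
  step 9: row=13, L[13]='e', prepend. Next row=LF[13]=6
  step 10: row=6, L[6]='r', prepend. Next row=LF[6]=10
  step 11: row=10, L[10]='r', prepend. Next row=LF[10]=12
  step 12: row=12, L[12]='e', prepend. Next row=LF[12]=5
  step 13: row=5, L[5]='t', prepend. Next row=LF[5]=14
  step 14: row=14, L[14]='a', prepend. Next row=LF[14]=4
  step 15: row=4, L[4]='r', prepend. Next row=LF[4]=9
  step 16: row=9, L[9]='t', prepend. Next row=LF[9]=15
  step 17: row=15, L[15]='x', prepend. Next row=LF[15]=17
  step 18: row=17, L[17]='e', prepend. Next row=LF[17]=7
Reversed output: extraterrestriaV0$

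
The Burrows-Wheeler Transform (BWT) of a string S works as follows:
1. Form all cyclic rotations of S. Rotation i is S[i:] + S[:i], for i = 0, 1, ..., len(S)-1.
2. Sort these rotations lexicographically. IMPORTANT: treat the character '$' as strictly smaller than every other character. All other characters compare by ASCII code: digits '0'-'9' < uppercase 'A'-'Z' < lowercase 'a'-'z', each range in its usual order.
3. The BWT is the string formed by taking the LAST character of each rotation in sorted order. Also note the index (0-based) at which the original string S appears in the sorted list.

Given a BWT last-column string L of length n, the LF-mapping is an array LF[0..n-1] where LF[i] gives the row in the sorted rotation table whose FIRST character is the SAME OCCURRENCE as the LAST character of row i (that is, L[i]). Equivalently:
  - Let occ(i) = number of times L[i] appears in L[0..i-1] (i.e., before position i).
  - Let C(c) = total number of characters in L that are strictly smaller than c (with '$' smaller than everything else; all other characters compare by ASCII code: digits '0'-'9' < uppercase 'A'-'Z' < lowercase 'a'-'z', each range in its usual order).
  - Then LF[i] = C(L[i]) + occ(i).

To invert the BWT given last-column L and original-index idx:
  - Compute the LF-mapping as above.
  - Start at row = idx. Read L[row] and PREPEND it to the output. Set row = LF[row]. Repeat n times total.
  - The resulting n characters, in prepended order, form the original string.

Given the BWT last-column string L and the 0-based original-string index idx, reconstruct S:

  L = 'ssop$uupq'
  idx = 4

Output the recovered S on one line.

Answer: qusoppus$

Derivation:
LF mapping: 5 6 1 2 0 7 8 3 4
Walk LF starting at row 4, prepending L[row]:
  step 1: row=4, L[4]='$', prepend. Next row=LF[4]=0
  step 2: row=0, L[0]='s', prepend. Next row=LF[0]=5
  step 3: row=5, L[5]='u', prepend. Next row=LF[5]=7
  step 4: row=7, L[7]='p', prepend. Next row=LF[7]=3
  step 5: row=3, L[3]='p', prepend. Next row=LF[3]=2
  step 6: row=2, L[2]='o', prepend. Next row=LF[2]=1
  step 7: row=1, L[1]='s', prepend. Next row=LF[1]=6
  step 8: row=6, L[6]='u', prepend. Next row=LF[6]=8
  step 9: row=8, L[8]='q', prepend. Next row=LF[8]=4
Reversed output: qusoppus$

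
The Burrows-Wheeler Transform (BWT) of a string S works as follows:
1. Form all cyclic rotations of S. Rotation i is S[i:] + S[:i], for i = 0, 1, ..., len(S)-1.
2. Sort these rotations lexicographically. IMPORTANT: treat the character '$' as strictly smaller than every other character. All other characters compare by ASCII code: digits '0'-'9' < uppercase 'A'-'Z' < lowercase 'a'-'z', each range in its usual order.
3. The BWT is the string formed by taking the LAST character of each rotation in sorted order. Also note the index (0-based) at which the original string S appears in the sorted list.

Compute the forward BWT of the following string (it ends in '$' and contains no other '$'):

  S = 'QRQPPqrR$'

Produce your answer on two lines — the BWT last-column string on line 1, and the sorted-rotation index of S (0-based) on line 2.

Answer: RQPR$rQPq
4

Derivation:
All 9 rotations (rotation i = S[i:]+S[:i]):
  rot[0] = QRQPPqrR$
  rot[1] = RQPPqrR$Q
  rot[2] = QPPqrR$QR
  rot[3] = PPqrR$QRQ
  rot[4] = PqrR$QRQP
  rot[5] = qrR$QRQPP
  rot[6] = rR$QRQPPq
  rot[7] = R$QRQPPqr
  rot[8] = $QRQPPqrR
Sorted (with $ < everything):
  sorted[0] = $QRQPPqrR  (last char: 'R')
  sorted[1] = PPqrR$QRQ  (last char: 'Q')
  sorted[2] = PqrR$QRQP  (last char: 'P')
  sorted[3] = QPPqrR$QR  (last char: 'R')
  sorted[4] = QRQPPqrR$  (last char: '$')
  sorted[5] = R$QRQPPqr  (last char: 'r')
  sorted[6] = RQPPqrR$Q  (last char: 'Q')
  sorted[7] = qrR$QRQPP  (last char: 'P')
  sorted[8] = rR$QRQPPq  (last char: 'q')
Last column: RQPR$rQPq
Original string S is at sorted index 4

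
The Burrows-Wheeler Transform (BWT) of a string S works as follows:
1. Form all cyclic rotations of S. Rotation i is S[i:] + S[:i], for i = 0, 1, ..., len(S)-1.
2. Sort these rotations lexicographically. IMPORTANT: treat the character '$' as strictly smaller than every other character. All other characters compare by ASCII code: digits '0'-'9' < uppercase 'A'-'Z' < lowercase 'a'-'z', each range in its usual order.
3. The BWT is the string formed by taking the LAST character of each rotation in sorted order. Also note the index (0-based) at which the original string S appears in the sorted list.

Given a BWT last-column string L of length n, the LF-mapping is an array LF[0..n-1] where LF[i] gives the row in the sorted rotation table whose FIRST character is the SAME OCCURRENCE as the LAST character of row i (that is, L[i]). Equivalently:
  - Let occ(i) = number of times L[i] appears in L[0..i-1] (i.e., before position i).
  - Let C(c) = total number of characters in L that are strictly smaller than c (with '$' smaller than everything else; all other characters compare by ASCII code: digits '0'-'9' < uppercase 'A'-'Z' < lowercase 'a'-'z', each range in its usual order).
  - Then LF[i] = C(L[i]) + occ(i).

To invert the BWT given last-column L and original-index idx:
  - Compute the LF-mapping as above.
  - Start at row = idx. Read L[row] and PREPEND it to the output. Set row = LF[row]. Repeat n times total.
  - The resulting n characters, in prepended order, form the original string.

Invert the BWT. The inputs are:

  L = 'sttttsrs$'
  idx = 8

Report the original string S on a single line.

Answer: tststrts$

Derivation:
LF mapping: 2 5 6 7 8 3 1 4 0
Walk LF starting at row 8, prepending L[row]:
  step 1: row=8, L[8]='$', prepend. Next row=LF[8]=0
  step 2: row=0, L[0]='s', prepend. Next row=LF[0]=2
  step 3: row=2, L[2]='t', prepend. Next row=LF[2]=6
  step 4: row=6, L[6]='r', prepend. Next row=LF[6]=1
  step 5: row=1, L[1]='t', prepend. Next row=LF[1]=5
  step 6: row=5, L[5]='s', prepend. Next row=LF[5]=3
  step 7: row=3, L[3]='t', prepend. Next row=LF[3]=7
  step 8: row=7, L[7]='s', prepend. Next row=LF[7]=4
  step 9: row=4, L[4]='t', prepend. Next row=LF[4]=8
Reversed output: tststrts$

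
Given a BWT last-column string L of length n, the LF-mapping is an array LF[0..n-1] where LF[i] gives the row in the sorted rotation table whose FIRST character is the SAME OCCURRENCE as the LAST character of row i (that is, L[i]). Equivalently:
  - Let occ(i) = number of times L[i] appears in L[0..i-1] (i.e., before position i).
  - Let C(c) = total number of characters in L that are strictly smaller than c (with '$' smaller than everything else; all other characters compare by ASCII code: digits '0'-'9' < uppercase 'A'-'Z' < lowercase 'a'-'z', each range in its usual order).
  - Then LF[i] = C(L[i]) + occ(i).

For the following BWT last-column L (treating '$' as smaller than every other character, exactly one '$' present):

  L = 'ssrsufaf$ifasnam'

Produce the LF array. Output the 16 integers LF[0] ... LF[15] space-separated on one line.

Char counts: '$':1, 'a':3, 'f':3, 'i':1, 'm':1, 'n':1, 'r':1, 's':4, 'u':1
C (first-col start): C('$')=0, C('a')=1, C('f')=4, C('i')=7, C('m')=8, C('n')=9, C('r')=10, C('s')=11, C('u')=15
L[0]='s': occ=0, LF[0]=C('s')+0=11+0=11
L[1]='s': occ=1, LF[1]=C('s')+1=11+1=12
L[2]='r': occ=0, LF[2]=C('r')+0=10+0=10
L[3]='s': occ=2, LF[3]=C('s')+2=11+2=13
L[4]='u': occ=0, LF[4]=C('u')+0=15+0=15
L[5]='f': occ=0, LF[5]=C('f')+0=4+0=4
L[6]='a': occ=0, LF[6]=C('a')+0=1+0=1
L[7]='f': occ=1, LF[7]=C('f')+1=4+1=5
L[8]='$': occ=0, LF[8]=C('$')+0=0+0=0
L[9]='i': occ=0, LF[9]=C('i')+0=7+0=7
L[10]='f': occ=2, LF[10]=C('f')+2=4+2=6
L[11]='a': occ=1, LF[11]=C('a')+1=1+1=2
L[12]='s': occ=3, LF[12]=C('s')+3=11+3=14
L[13]='n': occ=0, LF[13]=C('n')+0=9+0=9
L[14]='a': occ=2, LF[14]=C('a')+2=1+2=3
L[15]='m': occ=0, LF[15]=C('m')+0=8+0=8

Answer: 11 12 10 13 15 4 1 5 0 7 6 2 14 9 3 8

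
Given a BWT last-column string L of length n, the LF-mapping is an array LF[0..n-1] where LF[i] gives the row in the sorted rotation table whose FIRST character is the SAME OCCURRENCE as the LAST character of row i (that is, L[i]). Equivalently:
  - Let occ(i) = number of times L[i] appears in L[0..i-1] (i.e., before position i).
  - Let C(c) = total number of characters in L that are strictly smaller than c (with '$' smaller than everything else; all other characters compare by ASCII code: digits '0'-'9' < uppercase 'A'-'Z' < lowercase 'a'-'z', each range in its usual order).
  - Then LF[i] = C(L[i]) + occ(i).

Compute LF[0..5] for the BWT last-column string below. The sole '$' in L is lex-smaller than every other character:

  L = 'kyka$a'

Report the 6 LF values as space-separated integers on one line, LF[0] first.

Answer: 3 5 4 1 0 2

Derivation:
Char counts: '$':1, 'a':2, 'k':2, 'y':1
C (first-col start): C('$')=0, C('a')=1, C('k')=3, C('y')=5
L[0]='k': occ=0, LF[0]=C('k')+0=3+0=3
L[1]='y': occ=0, LF[1]=C('y')+0=5+0=5
L[2]='k': occ=1, LF[2]=C('k')+1=3+1=4
L[3]='a': occ=0, LF[3]=C('a')+0=1+0=1
L[4]='$': occ=0, LF[4]=C('$')+0=0+0=0
L[5]='a': occ=1, LF[5]=C('a')+1=1+1=2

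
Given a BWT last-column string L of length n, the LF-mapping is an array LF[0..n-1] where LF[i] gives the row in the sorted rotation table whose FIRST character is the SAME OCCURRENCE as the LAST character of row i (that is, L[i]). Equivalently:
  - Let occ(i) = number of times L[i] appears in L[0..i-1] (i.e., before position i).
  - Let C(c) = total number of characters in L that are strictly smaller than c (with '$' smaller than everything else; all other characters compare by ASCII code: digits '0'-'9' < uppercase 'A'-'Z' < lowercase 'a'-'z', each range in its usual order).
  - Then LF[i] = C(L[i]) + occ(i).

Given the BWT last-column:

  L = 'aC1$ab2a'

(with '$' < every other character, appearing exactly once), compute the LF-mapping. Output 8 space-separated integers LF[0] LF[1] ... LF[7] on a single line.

Char counts: '$':1, '1':1, '2':1, 'C':1, 'a':3, 'b':1
C (first-col start): C('$')=0, C('1')=1, C('2')=2, C('C')=3, C('a')=4, C('b')=7
L[0]='a': occ=0, LF[0]=C('a')+0=4+0=4
L[1]='C': occ=0, LF[1]=C('C')+0=3+0=3
L[2]='1': occ=0, LF[2]=C('1')+0=1+0=1
L[3]='$': occ=0, LF[3]=C('$')+0=0+0=0
L[4]='a': occ=1, LF[4]=C('a')+1=4+1=5
L[5]='b': occ=0, LF[5]=C('b')+0=7+0=7
L[6]='2': occ=0, LF[6]=C('2')+0=2+0=2
L[7]='a': occ=2, LF[7]=C('a')+2=4+2=6

Answer: 4 3 1 0 5 7 2 6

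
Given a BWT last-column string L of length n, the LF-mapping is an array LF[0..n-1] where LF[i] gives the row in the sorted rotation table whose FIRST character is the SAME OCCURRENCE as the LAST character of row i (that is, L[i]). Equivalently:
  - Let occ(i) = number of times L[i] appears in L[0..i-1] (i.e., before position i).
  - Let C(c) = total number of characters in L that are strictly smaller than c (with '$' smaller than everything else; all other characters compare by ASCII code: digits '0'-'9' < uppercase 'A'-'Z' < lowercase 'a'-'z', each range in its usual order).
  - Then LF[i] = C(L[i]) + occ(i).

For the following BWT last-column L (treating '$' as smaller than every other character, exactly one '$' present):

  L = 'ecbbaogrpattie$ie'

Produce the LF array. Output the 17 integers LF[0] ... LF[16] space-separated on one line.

Answer: 6 5 3 4 1 12 9 14 13 2 15 16 10 7 0 11 8

Derivation:
Char counts: '$':1, 'a':2, 'b':2, 'c':1, 'e':3, 'g':1, 'i':2, 'o':1, 'p':1, 'r':1, 't':2
C (first-col start): C('$')=0, C('a')=1, C('b')=3, C('c')=5, C('e')=6, C('g')=9, C('i')=10, C('o')=12, C('p')=13, C('r')=14, C('t')=15
L[0]='e': occ=0, LF[0]=C('e')+0=6+0=6
L[1]='c': occ=0, LF[1]=C('c')+0=5+0=5
L[2]='b': occ=0, LF[2]=C('b')+0=3+0=3
L[3]='b': occ=1, LF[3]=C('b')+1=3+1=4
L[4]='a': occ=0, LF[4]=C('a')+0=1+0=1
L[5]='o': occ=0, LF[5]=C('o')+0=12+0=12
L[6]='g': occ=0, LF[6]=C('g')+0=9+0=9
L[7]='r': occ=0, LF[7]=C('r')+0=14+0=14
L[8]='p': occ=0, LF[8]=C('p')+0=13+0=13
L[9]='a': occ=1, LF[9]=C('a')+1=1+1=2
L[10]='t': occ=0, LF[10]=C('t')+0=15+0=15
L[11]='t': occ=1, LF[11]=C('t')+1=15+1=16
L[12]='i': occ=0, LF[12]=C('i')+0=10+0=10
L[13]='e': occ=1, LF[13]=C('e')+1=6+1=7
L[14]='$': occ=0, LF[14]=C('$')+0=0+0=0
L[15]='i': occ=1, LF[15]=C('i')+1=10+1=11
L[16]='e': occ=2, LF[16]=C('e')+2=6+2=8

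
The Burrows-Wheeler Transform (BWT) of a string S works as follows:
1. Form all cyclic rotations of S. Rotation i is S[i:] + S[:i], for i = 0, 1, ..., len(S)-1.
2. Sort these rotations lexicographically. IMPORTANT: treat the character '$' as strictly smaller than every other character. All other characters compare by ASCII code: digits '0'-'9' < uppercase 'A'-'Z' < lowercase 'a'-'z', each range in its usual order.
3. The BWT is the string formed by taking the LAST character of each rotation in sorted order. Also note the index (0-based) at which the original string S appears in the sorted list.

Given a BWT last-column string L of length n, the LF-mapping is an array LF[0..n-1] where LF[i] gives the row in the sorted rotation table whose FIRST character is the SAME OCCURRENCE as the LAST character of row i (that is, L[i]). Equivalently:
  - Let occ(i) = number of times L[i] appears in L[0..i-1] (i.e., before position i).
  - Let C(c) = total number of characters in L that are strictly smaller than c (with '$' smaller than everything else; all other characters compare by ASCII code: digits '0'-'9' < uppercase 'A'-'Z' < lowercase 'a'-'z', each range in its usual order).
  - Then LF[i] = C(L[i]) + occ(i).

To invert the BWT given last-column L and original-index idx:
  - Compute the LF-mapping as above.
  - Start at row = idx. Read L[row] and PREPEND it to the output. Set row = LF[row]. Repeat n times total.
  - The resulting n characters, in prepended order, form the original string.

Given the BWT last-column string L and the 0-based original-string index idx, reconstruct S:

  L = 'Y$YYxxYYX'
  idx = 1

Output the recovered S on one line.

Answer: XxYYxYYY$

Derivation:
LF mapping: 2 0 3 4 7 8 5 6 1
Walk LF starting at row 1, prepending L[row]:
  step 1: row=1, L[1]='$', prepend. Next row=LF[1]=0
  step 2: row=0, L[0]='Y', prepend. Next row=LF[0]=2
  step 3: row=2, L[2]='Y', prepend. Next row=LF[2]=3
  step 4: row=3, L[3]='Y', prepend. Next row=LF[3]=4
  step 5: row=4, L[4]='x', prepend. Next row=LF[4]=7
  step 6: row=7, L[7]='Y', prepend. Next row=LF[7]=6
  step 7: row=6, L[6]='Y', prepend. Next row=LF[6]=5
  step 8: row=5, L[5]='x', prepend. Next row=LF[5]=8
  step 9: row=8, L[8]='X', prepend. Next row=LF[8]=1
Reversed output: XxYYxYYY$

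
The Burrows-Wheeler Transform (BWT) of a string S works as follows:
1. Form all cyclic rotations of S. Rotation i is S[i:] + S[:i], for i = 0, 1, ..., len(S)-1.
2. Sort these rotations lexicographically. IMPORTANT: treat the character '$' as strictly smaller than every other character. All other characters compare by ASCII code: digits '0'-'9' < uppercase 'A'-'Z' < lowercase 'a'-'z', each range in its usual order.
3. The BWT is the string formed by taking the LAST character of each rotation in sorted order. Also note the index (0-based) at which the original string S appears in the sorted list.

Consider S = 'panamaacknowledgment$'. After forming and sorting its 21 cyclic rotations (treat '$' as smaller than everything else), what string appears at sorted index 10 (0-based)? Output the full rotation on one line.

Answer: knowledgment$panamaac

Derivation:
All 21 rotations (rotation i = S[i:]+S[:i]):
  rot[0] = panamaacknowledgment$
  rot[1] = anamaacknowledgment$p
  rot[2] = namaacknowledgment$pa
  rot[3] = amaacknowledgment$pan
  rot[4] = maacknowledgment$pana
  rot[5] = aacknowledgment$panam
  rot[6] = acknowledgment$panama
  rot[7] = cknowledgment$panamaa
  rot[8] = knowledgment$panamaac
  rot[9] = nowledgment$panamaack
  rot[10] = owledgment$panamaackn
  rot[11] = wledgment$panamaackno
  rot[12] = ledgment$panamaacknow
  rot[13] = edgment$panamaacknowl
  rot[14] = dgment$panamaacknowle
  rot[15] = gment$panamaacknowled
  rot[16] = ment$panamaacknowledg
  rot[17] = ent$panamaacknowledgm
  rot[18] = nt$panamaacknowledgme
  rot[19] = t$panamaacknowledgmen
  rot[20] = $panamaacknowledgment
Sorted (with $ < everything):
  sorted[0] = $panamaacknowledgment
  sorted[1] = aacknowledgment$panam
  sorted[2] = acknowledgment$panama
  sorted[3] = amaacknowledgment$pan
  sorted[4] = anamaacknowledgment$p
  sorted[5] = cknowledgment$panamaa
  sorted[6] = dgment$panamaacknowle
  sorted[7] = edgment$panamaacknowl
  sorted[8] = ent$panamaacknowledgm
  sorted[9] = gment$panamaacknowled
  sorted[10] = knowledgment$panamaac
  sorted[11] = ledgment$panamaacknow
  sorted[12] = maacknowledgment$pana
  sorted[13] = ment$panamaacknowledg
  sorted[14] = namaacknowledgment$pa
  sorted[15] = nowledgment$panamaack
  sorted[16] = nt$panamaacknowledgme
  sorted[17] = owledgment$panamaackn
  sorted[18] = panamaacknowledgment$
  sorted[19] = t$panamaacknowledgmen
  sorted[20] = wledgment$panamaackno
sorted[10] = knowledgment$panamaac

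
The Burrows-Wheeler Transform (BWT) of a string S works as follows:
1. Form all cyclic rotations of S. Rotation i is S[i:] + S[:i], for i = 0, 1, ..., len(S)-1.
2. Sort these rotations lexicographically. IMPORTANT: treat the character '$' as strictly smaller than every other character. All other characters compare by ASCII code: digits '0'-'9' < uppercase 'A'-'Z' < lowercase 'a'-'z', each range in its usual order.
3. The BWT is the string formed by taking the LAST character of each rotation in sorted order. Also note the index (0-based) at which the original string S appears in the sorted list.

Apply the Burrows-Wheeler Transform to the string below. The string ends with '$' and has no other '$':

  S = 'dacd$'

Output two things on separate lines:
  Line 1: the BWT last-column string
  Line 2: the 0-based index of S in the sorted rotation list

All 5 rotations (rotation i = S[i:]+S[:i]):
  rot[0] = dacd$
  rot[1] = acd$d
  rot[2] = cd$da
  rot[3] = d$dac
  rot[4] = $dacd
Sorted (with $ < everything):
  sorted[0] = $dacd  (last char: 'd')
  sorted[1] = acd$d  (last char: 'd')
  sorted[2] = cd$da  (last char: 'a')
  sorted[3] = d$dac  (last char: 'c')
  sorted[4] = dacd$  (last char: '$')
Last column: ddac$
Original string S is at sorted index 4

Answer: ddac$
4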